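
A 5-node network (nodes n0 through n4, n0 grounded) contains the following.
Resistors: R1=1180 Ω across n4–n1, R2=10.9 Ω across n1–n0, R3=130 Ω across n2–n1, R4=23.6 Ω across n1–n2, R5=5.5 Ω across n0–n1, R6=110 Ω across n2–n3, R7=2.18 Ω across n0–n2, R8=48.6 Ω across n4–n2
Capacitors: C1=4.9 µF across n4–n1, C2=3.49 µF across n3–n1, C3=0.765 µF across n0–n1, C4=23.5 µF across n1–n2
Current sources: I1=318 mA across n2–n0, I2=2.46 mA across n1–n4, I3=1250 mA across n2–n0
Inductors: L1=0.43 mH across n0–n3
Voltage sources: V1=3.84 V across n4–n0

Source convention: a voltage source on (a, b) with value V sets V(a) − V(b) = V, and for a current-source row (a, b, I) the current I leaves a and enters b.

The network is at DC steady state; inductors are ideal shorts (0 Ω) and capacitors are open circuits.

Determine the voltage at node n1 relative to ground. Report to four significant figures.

-0.4304 V

MNA unknowns: 4 node voltages V₁..V_4 plus 2 source currents (L1, V1)
R1: Y=0.0008475 on G[4,1]
R2: Y=0.09174 on G[1,0]
C1: Y=0.000 on G[4,1]
C2: Y=0.000 on G[3,1]
R3: Y=0.007692 on G[2,1]
I1: z[2]−=0.318, z[0]+=0.318
C3: Y=0.000 on G[0,1]
R4: Y=0.04237 on G[1,2]
R5: Y=0.1818 on G[0,1]
I2: z[1]−=0.00246, z[4]+=0.00246
C4: Y=0.000 on G[1,2]
R6: Y=0.009091 on G[2,3]
I3: z[2]−=1.25, z[0]+=1.25
R7: Y=0.4587 on G[0,2]
R8: Y=0.02058 on G[4,2]
L1: row V0−V3=0, i_L1 at 0,3
V1: row V4−V0=3.84, i_V1 at 4,0
solve → V1=-0.4304, V2=-2.805, V3=0.000, V4=3.840
aux → i_L1=0.02550, i_V1=-0.1379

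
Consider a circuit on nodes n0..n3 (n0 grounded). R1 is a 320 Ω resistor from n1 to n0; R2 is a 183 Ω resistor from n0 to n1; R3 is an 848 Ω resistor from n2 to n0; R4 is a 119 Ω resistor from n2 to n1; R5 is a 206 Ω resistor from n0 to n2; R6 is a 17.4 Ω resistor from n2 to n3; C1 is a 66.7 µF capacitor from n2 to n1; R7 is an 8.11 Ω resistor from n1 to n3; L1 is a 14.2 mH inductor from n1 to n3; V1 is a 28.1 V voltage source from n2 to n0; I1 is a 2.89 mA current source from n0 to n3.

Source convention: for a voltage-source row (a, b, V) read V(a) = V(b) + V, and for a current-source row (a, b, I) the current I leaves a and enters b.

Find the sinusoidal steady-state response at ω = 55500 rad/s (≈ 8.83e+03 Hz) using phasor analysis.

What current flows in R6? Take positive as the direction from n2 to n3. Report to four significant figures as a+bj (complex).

Apply KCL at each of the 3 non-ground nodes and solve the resulting linear system.
Node n1: branches {R1, R2, R4, C1, R7, L1} → V_1 = 28.10+0.06466j
Node n2: branches {R3, R4, R5, R6, C1, V1} → V_2 = 28.10+0.000j
Node n3: branches {R6, R7, L1, I1} → V_3 = 28.12+0.04422j
Source currents: i(V1)=-0.4080-0.0005554j

-0.0008885-0.002541j A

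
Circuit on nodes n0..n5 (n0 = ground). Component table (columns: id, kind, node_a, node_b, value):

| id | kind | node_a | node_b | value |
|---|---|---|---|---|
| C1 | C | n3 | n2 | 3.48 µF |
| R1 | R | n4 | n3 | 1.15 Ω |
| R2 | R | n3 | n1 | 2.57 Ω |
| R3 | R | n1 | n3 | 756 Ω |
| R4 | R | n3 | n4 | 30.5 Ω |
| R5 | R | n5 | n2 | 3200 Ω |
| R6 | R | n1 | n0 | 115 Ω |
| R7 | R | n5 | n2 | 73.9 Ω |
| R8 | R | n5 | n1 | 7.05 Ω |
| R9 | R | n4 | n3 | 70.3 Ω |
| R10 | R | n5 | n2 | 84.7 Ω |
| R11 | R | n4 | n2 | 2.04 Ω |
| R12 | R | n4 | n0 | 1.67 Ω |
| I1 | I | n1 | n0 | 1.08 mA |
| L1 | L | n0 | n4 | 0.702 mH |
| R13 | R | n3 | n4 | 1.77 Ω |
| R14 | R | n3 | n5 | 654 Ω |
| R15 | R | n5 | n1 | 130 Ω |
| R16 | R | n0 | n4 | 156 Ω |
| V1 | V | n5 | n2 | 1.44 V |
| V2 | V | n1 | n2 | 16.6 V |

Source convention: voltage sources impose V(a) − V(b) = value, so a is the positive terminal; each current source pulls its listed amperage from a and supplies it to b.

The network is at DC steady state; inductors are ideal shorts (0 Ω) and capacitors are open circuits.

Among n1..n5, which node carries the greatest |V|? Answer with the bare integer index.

1

MNA unknowns: 5 node voltages V₁..V_5 plus 3 source currents (L1, V1, V2)
C1: Y=0.000 on G[3,2]
R1: Y=0.8696 on G[4,3]
R2: Y=0.3891 on G[3,1]
R3: Y=0.001323 on G[1,3]
R4: Y=0.03279 on G[3,4]
R5: Y=0.0003125 on G[5,2]
R6: Y=0.008696 on G[1,0]
R7: Y=0.01353 on G[5,2]
R8: Y=0.1418 on G[5,1]
R9: Y=0.01422 on G[4,3]
R10: Y=0.01181 on G[5,2]
R11: Y=0.4902 on G[4,2]
R12: Y=0.5988 on G[4,0]
I1: z[1]−=0.00108, z[0]+=0.00108
L1: row V0−V4=0, i_L1 at 0,4
R13: Y=0.5650 on G[3,4]
R14: Y=0.001529 on G[3,5]
R15: Y=0.007692 on G[5,1]
R16: Y=0.006410 on G[0,4]
V1: row V5−V2=1.44, i_V1 at 5,2
V2: row V1−V2=16.6, i_V2 at 1,2
solve → V1=10.08, V2=-6.518, V3=2.097, V4=0.000, V5=-5.078
aux → i_L1=0.08875, i_V1=2.241, i_V2=-5.473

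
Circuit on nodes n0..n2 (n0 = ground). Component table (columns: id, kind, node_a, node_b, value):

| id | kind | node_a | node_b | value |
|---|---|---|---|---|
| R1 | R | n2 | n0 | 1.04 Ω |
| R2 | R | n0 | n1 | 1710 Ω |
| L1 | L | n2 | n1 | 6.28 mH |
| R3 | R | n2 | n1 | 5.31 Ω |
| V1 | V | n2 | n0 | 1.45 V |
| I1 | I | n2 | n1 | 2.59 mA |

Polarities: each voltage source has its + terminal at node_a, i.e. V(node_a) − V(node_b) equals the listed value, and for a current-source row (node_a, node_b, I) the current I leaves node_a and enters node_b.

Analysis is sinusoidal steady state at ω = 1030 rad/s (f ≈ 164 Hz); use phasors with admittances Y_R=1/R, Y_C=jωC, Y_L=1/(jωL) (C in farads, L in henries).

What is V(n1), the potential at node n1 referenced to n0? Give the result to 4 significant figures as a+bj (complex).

1.456+0.004520j V

Apply KCL at each of the 2 non-ground nodes and solve the resulting linear system.
Node n1: branches {R2, L1, R3, I1} → V_1 = 1.456+0.004520j
Node n2: branches {R1, L1, R3, V1, I1} → V_2 = 1.450+0.000j
Source currents: i(V1)=-1.395-2.643e-06j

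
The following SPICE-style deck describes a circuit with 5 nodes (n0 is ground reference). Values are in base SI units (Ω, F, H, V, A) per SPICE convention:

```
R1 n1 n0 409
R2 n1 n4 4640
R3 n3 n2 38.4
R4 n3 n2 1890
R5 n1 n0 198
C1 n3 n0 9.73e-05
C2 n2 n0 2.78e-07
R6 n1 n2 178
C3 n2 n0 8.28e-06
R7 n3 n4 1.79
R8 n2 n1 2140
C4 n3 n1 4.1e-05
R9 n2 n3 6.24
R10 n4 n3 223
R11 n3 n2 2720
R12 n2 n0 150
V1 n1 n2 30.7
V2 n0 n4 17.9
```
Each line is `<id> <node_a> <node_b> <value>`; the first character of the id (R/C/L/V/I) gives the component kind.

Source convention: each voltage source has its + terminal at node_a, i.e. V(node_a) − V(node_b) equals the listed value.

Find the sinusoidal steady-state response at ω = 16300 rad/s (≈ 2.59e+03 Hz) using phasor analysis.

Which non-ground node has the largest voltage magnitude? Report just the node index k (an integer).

MNA unknowns: 4 node voltages V₁..V_4 plus 2 source currents (V1, V2)
R1: Y=0.002445+0.000j on G[1,0]
R2: Y=0.0002155+0.000j on G[1,4]
R3: Y=0.02604+0.000j on G[3,2]
R4: Y=0.0005291+0.000j on G[3,2]
R5: Y=0.005051+0.000j on G[1,0]
C1: Y=0.000+1.586j on G[3,0]
C2: Y=0.000+0.004531j on G[2,0]
R6: Y=0.005618+0.000j on G[1,2]
C3: Y=0.000+0.1350j on G[2,0]
R7: Y=0.5587+0.000j on G[3,4]
R8: Y=0.0004673+0.000j on G[2,1]
C4: Y=0.000+0.6683j on G[3,1]
R9: Y=0.1603+0.000j on G[2,3]
R10: Y=0.004484+0.000j on G[4,3]
R11: Y=0.0003676+0.000j on G[3,2]
R12: Y=0.006667+0.000j on G[2,0]
V1: row V1−V2=30.7, i_V1 at 1,2
V2: row V0−V4=17.9, i_V2 at 0,4
solve → V1=6.767-0.4451j, V2=-23.93-0.4451j, V3=-0.1230+6.286j, V4=-17.90+0.000j
aux → i_V1=-4.741-4.601j, i_V2=-10.02-3.540j

2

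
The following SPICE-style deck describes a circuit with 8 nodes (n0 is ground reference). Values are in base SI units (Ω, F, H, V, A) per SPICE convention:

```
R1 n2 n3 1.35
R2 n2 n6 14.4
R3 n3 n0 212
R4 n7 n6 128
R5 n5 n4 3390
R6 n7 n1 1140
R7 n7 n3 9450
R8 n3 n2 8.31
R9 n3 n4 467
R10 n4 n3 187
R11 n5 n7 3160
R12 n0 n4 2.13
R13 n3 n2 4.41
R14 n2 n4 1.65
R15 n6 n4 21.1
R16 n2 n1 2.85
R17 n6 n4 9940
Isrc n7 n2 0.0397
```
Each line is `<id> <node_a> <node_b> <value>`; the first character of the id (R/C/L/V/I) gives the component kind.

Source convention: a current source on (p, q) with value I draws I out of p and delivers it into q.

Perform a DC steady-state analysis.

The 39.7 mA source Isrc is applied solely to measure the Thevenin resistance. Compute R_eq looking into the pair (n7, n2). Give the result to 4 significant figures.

MNA unknowns: 7 node voltages V₁..V_7
R1: Y=0.7407 on G[2,3]
R2: Y=0.06944 on G[2,6]
R3: Y=0.004717 on G[3,0]
R4: Y=0.007812 on G[7,6]
R5: Y=0.0002950 on G[5,4]
R6: Y=0.0008772 on G[7,1]
R7: Y=0.0001058 on G[7,3]
R8: Y=0.1203 on G[3,2]
R9: Y=0.002141 on G[3,4]
R10: Y=0.005348 on G[4,3]
R11: Y=0.0003165 on G[5,7]
R12: Y=0.4695 on G[0,4]
R13: Y=0.2268 on G[3,2]
R14: Y=0.6061 on G[2,4]
R15: Y=0.04739 on G[6,4]
R16: Y=0.3509 on G[2,1]
R17: Y=0.0001006 on G[6,4]
Isrc: z[7]−=0.0397, z[2]+=0.0397
solve → V1=0.01077, V2=0.02250, V3=0.02179, V4=-0.0002190, V5=-2.422, V6=-0.2807, V7=-4.680

R_eq = 118.5 Ω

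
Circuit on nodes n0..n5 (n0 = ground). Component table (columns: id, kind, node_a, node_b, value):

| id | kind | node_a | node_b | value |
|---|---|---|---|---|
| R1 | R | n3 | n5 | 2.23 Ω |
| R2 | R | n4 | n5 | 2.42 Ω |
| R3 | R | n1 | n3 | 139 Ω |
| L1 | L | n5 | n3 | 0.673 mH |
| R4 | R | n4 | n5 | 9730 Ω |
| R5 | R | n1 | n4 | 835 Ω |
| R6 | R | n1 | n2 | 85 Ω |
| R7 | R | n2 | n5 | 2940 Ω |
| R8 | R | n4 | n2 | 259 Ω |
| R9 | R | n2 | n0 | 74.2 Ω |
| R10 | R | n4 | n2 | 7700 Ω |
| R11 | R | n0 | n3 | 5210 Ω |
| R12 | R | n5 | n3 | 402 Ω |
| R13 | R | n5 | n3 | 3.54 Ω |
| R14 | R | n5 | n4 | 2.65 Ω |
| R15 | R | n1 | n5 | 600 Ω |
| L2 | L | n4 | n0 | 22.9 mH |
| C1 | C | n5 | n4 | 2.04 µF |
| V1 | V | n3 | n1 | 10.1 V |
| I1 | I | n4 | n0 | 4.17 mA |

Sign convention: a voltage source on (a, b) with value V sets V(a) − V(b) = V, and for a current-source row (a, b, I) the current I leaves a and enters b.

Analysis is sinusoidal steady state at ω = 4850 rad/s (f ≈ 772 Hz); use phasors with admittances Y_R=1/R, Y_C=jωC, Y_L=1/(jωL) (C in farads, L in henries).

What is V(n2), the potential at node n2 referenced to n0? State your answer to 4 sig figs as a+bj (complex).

MNA unknowns: 5 node voltages V₁..V_5 plus 1 source current (V1)
R1: Y=0.4484+0.000j on G[3,5]
R2: Y=0.4132+0.000j on G[4,5]
R3: Y=0.007194+0.000j on G[1,3]
L1: Y=0.000-0.3064j on G[5,3]
R4: Y=0.0001028+0.000j on G[4,5]
R5: Y=0.001198+0.000j on G[1,4]
R6: Y=0.01176+0.000j on G[1,2]
R7: Y=0.0003401+0.000j on G[2,5]
R8: Y=0.003861+0.000j on G[4,2]
R9: Y=0.01348+0.000j on G[2,0]
R10: Y=0.0001299+0.000j on G[4,2]
R11: Y=0.0001919+0.000j on G[0,3]
R12: Y=0.002488+0.000j on G[5,3]
R13: Y=0.2825+0.000j on G[5,3]
R14: Y=0.3774+0.000j on G[5,4]
R15: Y=0.001667+0.000j on G[1,5]
L2: Y=0.000-0.009004j on G[4,0]
C1: Y=0.000+0.009894j on G[5,4]
V1: row V3−V1=10.1, i_V1 at 3,1
I1: z[4]−=0.00417, z[0]+=0.00417
solve → V1=-7.240+3.196j, V2=-2.488+1.740j, V3=2.860+3.196j, V4=2.672+3.200j, V5=2.754+3.176j
aux → i_V1=-0.1571+0.01716j

-2.488+1.740j V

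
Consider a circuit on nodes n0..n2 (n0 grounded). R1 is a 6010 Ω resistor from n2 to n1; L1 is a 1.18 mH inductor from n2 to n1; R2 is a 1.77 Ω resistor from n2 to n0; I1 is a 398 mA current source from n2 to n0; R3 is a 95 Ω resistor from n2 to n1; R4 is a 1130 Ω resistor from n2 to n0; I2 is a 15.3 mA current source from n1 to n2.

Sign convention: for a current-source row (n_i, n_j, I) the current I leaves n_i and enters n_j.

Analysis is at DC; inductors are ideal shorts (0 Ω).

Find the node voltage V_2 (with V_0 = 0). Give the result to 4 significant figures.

-0.7034 V

Apply KCL at each of the 2 non-ground nodes and solve the resulting linear system.
Node n1: branches {R1, L1, R3, I2} → V_1 = -0.7034
Node n2: branches {R1, L1, R2, I1, R3, R4, I2} → V_2 = -0.7034
Source currents: i(L1)=0.01530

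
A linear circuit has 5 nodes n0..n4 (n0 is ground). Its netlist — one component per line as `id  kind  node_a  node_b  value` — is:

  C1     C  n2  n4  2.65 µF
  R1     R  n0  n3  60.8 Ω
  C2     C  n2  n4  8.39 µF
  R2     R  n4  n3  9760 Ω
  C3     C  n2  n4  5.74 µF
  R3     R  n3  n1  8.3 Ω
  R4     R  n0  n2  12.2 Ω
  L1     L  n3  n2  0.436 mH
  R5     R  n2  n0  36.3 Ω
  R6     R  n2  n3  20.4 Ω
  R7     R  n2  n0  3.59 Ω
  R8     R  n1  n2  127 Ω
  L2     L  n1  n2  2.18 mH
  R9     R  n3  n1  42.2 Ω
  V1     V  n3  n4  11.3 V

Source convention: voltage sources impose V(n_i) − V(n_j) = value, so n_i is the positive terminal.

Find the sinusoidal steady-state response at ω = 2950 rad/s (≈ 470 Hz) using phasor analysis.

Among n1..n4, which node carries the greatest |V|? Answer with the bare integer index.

4

MNA unknowns: 4 node voltages V₁..V_4 plus 1 source current (V1)
C1: Y=0.000+0.007817j on G[2,4]
R1: Y=0.01645+0.000j on G[0,3]
C2: Y=0.000+0.02475j on G[2,4]
R2: Y=0.0001025+0.000j on G[4,3]
C3: Y=0.000+0.01693j on G[2,4]
R3: Y=0.1205+0.000j on G[3,1]
R4: Y=0.08197+0.000j on G[0,2]
L1: Y=0.000-0.7775j on G[3,2]
R5: Y=0.02755+0.000j on G[2,0]
R6: Y=0.04902+0.000j on G[2,3]
R7: Y=0.2786+0.000j on G[2,0]
R8: Y=0.007874+0.000j on G[1,2]
L2: Y=0.000-0.1555j on G[1,2]
R9: Y=0.02370+0.000j on G[3,1]
V1: row V3−V4=11.3, i_V1 at 3,4
solve → V1=-0.3454-0.2713j, V2=0.02768-0.004941j, V3=-0.6531+0.1166j, V4=-11.95+0.1166j
aux → i_V1=-0.007173-0.5931j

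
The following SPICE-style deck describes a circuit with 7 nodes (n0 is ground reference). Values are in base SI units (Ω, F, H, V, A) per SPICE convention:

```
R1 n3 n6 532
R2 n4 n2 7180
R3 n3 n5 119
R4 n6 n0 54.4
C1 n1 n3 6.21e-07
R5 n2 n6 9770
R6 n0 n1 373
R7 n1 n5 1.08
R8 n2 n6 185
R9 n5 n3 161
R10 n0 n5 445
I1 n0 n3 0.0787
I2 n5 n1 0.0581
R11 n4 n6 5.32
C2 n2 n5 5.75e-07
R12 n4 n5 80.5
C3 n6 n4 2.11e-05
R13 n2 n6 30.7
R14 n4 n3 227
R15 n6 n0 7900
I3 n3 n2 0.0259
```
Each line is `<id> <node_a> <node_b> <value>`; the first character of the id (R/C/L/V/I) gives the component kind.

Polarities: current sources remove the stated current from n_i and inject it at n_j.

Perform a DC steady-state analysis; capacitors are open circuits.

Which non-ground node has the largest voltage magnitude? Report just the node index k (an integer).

MNA unknowns: 6 node voltages V₁..V_6
R1: Y=0.001880 on G[3,6]
R2: Y=0.0001393 on G[4,2]
R3: Y=0.008403 on G[3,5]
R4: Y=0.01838 on G[6,0]
C1: Y=0.000 on G[1,3]
R5: Y=0.0001024 on G[2,6]
R6: Y=0.002681 on G[0,1]
R7: Y=0.9259 on G[1,5]
R8: Y=0.005405 on G[2,6]
R9: Y=0.006211 on G[5,3]
R10: Y=0.002247 on G[0,5]
I1: z[0]−=0.0787, z[3]+=0.0787
I2: z[5]−=0.0581, z[1]+=0.0581
R11: Y=0.1880 on G[4,6]
C2: Y=0.000 on G[2,5]
R12: Y=0.01242 on G[4,5]
C3: Y=0.000 on G[6,4]
R13: Y=0.03257 on G[2,6]
R14: Y=0.004405 on G[4,3]
R15: Y=0.0001266 on G[6,0]
I3: z[3]−=0.0259, z[2]+=0.0259
solve → V1=4.257, V2=3.803, V3=6.436, V4=3.262, V5=4.206, V6=3.125

3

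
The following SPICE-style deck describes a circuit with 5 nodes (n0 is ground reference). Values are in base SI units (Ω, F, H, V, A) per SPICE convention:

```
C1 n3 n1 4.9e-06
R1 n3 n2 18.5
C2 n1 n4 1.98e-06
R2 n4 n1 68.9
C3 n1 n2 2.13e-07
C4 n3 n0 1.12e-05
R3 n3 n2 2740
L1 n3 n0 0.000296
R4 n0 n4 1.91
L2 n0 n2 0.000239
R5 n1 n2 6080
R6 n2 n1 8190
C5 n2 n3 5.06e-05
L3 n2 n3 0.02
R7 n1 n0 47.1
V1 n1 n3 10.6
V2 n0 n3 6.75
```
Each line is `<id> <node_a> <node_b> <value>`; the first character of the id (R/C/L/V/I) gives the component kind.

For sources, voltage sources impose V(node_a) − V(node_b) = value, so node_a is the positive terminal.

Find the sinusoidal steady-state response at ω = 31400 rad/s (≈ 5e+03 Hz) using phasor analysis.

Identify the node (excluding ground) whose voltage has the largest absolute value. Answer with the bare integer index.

2

Apply KCL at each of the 4 non-ground nodes and solve the resulting linear system.
Node n1: branches {C1, C2, R2, C3, R5, R6, R7, V1} → V_1 = 3.850+0.000j
Node n2: branches {R1, C3, R3, L2, R5, R6, C5, L3} → V_2 = -7.316-0.02329j
Node n3: branches {C1, R1, C4, R3, L1, C5, L3, V1, V2} → V_3 = -6.750+0.000j
Node n4: branches {C2, R2, R4} → V_4 = 0.1532+0.4271j
Source currents: i(V1)=-0.1650-1.929j, i(V2)=0.1588-0.4490j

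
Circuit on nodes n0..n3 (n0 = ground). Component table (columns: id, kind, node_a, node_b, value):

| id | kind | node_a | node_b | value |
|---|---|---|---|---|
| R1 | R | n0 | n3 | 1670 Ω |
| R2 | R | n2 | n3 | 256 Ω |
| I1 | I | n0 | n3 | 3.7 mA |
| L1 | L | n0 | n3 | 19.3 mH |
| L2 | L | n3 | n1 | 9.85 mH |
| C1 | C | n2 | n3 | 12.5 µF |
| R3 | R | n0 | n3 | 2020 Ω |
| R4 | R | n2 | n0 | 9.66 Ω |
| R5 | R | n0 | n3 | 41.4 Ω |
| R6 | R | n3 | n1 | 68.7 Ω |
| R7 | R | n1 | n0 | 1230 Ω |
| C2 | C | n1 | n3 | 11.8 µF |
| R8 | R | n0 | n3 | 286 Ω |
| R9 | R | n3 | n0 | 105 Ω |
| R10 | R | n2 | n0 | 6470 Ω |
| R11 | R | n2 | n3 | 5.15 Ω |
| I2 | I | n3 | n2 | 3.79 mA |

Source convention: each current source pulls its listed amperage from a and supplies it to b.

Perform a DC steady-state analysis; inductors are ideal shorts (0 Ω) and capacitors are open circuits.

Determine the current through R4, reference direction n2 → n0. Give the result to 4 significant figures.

MNA unknowns: 3 node voltages V₁..V_3 plus 2 source currents (L1, L2)
R1: Y=0.0005988 on G[0,3]
R2: Y=0.003906 on G[2,3]
I1: z[0]−=0.0037, z[3]+=0.0037
L1: row V0−V3=0, i_L1 at 0,3
L2: row V3−V1=0, i_L2 at 3,1
C1: Y=0.000 on G[2,3]
R3: Y=0.0004950 on G[0,3]
R4: Y=0.1035 on G[2,0]
R5: Y=0.02415 on G[0,3]
R6: Y=0.01456 on G[3,1]
R7: Y=0.0008130 on G[1,0]
C2: Y=0.000 on G[1,3]
R8: Y=0.003497 on G[0,3]
R9: Y=0.009524 on G[3,0]
R10: Y=0.0001546 on G[2,0]
R11: Y=0.1942 on G[2,3]
I2: z[3]−=0.00379, z[2]+=0.00379
solve → V1=0.000, V2=0.01256, V3=0.000
aux → i_L1=-0.002398, i_L2=0.000

0.001300 A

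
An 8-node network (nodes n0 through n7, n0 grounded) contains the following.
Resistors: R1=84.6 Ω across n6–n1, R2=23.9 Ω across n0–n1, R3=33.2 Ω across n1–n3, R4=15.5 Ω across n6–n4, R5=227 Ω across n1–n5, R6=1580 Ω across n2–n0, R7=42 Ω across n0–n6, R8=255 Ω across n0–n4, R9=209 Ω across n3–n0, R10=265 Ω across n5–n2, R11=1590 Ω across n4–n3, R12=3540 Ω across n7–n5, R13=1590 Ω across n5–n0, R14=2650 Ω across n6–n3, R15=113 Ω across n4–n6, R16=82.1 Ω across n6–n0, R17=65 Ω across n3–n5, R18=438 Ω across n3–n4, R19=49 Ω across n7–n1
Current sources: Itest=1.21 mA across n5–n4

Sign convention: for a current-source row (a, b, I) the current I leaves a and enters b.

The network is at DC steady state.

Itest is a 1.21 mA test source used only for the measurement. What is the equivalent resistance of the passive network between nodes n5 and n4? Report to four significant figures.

R_eq = 89.61 Ω

Element admittances at DC:
  Y(R1) = 0.01182 S between n6,n1
  Y(R2) = 0.04184 S between n0,n1
  Y(R3) = 0.03012 S between n1,n3
  Y(R4) = 0.06452 S between n6,n4
  Y(R5) = 0.004405 S between n1,n5
  Y(R6) = 0.0006329 S between n2,n0
  Y(R7) = 0.02381 S between n0,n6
  Y(R8) = 0.003922 S between n0,n4
  Y(R9) = 0.004785 S between n3,n0
  Y(R10) = 0.003774 S between n5,n2
  Y(R11) = 0.0006289 S between n4,n3
  Y(R12) = 0.0002825 S between n7,n5
  Y(R13) = 0.0006289 S between n5,n0
  Y(R14) = 0.0003774 S between n6,n3
  Y(R15) = 0.008850 S between n4,n6
  Y(R16) = 0.01218 S between n6,n0
  Y(R17) = 0.01538 S between n3,n5
  Y(R18) = 0.002283 S between n3,n4
  Y(R19) = 0.02041 S between n7,n1
  Itest: injects 0.00121 A into n4 (from n5)
Assemble and solve the 7×7 MNA system:
  V(n1)=-0.01139  V(n2)=-0.06800  V(n3)=-0.02751  V(n4)=0.02902  V(n5)=-0.07941  V(n6)=0.01632  V(n7)=-0.01232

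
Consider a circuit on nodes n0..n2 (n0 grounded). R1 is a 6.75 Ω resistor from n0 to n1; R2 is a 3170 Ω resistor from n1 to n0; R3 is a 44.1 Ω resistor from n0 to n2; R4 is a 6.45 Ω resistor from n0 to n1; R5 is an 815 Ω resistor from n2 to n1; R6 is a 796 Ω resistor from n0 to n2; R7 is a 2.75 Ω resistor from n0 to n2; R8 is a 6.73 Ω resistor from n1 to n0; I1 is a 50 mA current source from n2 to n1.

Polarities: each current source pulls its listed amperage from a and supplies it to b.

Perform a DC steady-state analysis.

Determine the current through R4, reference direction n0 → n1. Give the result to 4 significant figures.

Element admittances at DC:
  Y(R1) = 0.1481 S between n0,n1
  Y(R2) = 0.0003155 S between n1,n0
  Y(R3) = 0.02268 S between n0,n2
  Y(R4) = 0.1550 S between n0,n1
  Y(R5) = 0.001227 S between n2,n1
  Y(R6) = 0.001256 S between n0,n2
  Y(R7) = 0.3636 S between n0,n2
  Y(R8) = 0.1486 S between n1,n0
  I1: injects 0.05 A into n1 (from n2)
Assemble and solve the 2×2 MNA system:
  V(n1)=0.1100  V(n2)=-0.1283

-0.01705 A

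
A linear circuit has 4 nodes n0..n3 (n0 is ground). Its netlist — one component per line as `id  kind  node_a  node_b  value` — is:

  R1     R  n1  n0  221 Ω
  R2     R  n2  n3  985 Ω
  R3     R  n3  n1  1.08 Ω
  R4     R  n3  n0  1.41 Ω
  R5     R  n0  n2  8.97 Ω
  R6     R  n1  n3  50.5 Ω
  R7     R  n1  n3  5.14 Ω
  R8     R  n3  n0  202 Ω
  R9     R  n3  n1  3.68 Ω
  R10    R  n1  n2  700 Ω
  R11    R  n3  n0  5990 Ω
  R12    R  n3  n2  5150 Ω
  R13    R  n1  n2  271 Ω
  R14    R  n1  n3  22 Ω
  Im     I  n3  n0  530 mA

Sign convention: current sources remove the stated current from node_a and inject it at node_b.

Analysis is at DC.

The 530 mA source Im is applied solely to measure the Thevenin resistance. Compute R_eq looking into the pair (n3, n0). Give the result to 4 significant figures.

R_eq = 1.380 Ω

MNA unknowns: 3 node voltages V₁..V_3
R1: Y=0.004525 on G[1,0]
R2: Y=0.001015 on G[2,3]
R3: Y=0.9259 on G[3,1]
R4: Y=0.7092 on G[3,0]
R5: Y=0.1115 on G[0,2]
R6: Y=0.01980 on G[1,3]
R7: Y=0.1946 on G[1,3]
R8: Y=0.004950 on G[3,0]
R9: Y=0.2717 on G[3,1]
R10: Y=0.001429 on G[1,2]
R11: Y=0.0001669 on G[3,0]
R12: Y=0.0001942 on G[3,2]
R13: Y=0.003690 on G[1,2]
R14: Y=0.04545 on G[1,3]
Im: z[3]−=0.53, z[0]+=0.53
solve → V1=-0.7266, V2=-0.03907, V3=-0.7312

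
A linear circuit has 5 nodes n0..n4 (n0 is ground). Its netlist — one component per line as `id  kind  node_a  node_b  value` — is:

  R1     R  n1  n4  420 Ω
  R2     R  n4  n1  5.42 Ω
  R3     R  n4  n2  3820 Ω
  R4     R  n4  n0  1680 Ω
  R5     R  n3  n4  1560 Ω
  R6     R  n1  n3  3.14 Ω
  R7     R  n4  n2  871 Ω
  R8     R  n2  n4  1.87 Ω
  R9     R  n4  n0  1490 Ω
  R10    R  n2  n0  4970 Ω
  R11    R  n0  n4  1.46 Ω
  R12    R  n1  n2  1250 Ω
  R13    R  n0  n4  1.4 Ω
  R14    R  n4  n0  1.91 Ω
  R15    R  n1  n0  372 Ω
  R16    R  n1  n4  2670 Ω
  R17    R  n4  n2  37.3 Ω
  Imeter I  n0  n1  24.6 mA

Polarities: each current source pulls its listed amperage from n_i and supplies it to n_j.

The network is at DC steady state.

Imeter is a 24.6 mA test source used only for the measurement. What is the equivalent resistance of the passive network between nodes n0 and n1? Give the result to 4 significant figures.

Element admittances at DC:
  Y(R1) = 0.002381 S between n1,n4
  Y(R2) = 0.1845 S between n4,n1
  Y(R3) = 0.0002618 S between n4,n2
  Y(R4) = 0.0005952 S between n4,n0
  Y(R5) = 0.0006410 S between n3,n4
  Y(R6) = 0.3185 S between n1,n3
  Y(R7) = 0.001148 S between n4,n2
  Y(R8) = 0.5348 S between n2,n4
  Y(R9) = 0.0006711 S between n4,n0
  Y(R10) = 0.0002012 S between n2,n0
  Y(R11) = 0.6849 S between n0,n4
  Y(R12) = 0.0008000 S between n1,n2
  Y(R13) = 0.7143 S between n0,n4
  Y(R14) = 0.5236 S between n4,n0
  Y(R15) = 0.002688 S between n1,n0
  Y(R16) = 0.0003745 S between n1,n4
  Y(R17) = 0.02681 S between n4,n2
  Imeter: injects 0.0246 A into n1 (from n0)
Assemble and solve the 4×4 MNA system:
  V(n1)=0.1409  V(n2)=0.01276  V(n3)=0.1407  V(n4)=0.01259

R_eq = 5.730 Ω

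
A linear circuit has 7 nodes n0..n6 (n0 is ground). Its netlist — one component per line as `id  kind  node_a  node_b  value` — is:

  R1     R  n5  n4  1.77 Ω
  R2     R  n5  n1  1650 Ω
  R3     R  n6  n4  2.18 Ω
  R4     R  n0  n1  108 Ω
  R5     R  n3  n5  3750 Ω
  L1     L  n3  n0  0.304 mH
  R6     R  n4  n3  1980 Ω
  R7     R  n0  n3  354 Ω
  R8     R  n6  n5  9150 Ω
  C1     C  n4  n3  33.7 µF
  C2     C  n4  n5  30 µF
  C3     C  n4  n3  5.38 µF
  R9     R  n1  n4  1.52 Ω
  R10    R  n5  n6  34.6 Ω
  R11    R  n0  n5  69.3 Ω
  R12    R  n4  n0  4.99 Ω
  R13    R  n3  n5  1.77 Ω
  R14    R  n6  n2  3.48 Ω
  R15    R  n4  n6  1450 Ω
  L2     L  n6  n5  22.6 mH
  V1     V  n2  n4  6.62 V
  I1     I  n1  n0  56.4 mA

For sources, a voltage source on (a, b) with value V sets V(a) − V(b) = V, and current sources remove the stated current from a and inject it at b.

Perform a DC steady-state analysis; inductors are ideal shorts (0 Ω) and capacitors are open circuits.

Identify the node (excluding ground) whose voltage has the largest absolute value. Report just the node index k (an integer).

Element admittances at DC:
  Y(R1) = 0.5650 S between n5,n4
  Y(R2) = 0.0006061 S between n5,n1
  Y(R3) = 0.4587 S between n6,n4
  Y(R4) = 0.009259 S between n0,n1
  Y(R5) = 0.0002667 S between n3,n5
  L1: short n3↔n0 (DC inductor)
  Y(R6) = 0.0005051 S between n4,n3
  Y(R7) = 0.002825 S between n0,n3
  Y(R8) = 0.0001093 S between n6,n5
  Y(C1) = 0.000 S between n4,n3
  Y(C2) = 0.000 S between n4,n5
  Y(C3) = 0.000 S between n4,n3
  Y(R9) = 0.6579 S between n1,n4
  Y(R10) = 0.02890 S between n5,n6
  Y(R11) = 0.01443 S between n0,n5
  Y(R12) = 0.2004 S between n4,n0
  Y(R13) = 0.5650 S between n3,n5
  Y(R14) = 0.2874 S between n6,n2
  Y(R15) = 0.0006897 S between n4,n6
  L2: short n6↔n5 (DC inductor)
  V1: constraint V(n2)−V(n4) = 6.62
  I1: injects 0.0564 A into n0 (from n1)
Assemble and solve the 9×9 MNA system:
  V(n1)=-1.112  V(n2)=5.577  V(n3)=0.000  V(n4)=-1.043  V(n5)=0.2820  V(n6)=0.2820
  i(L1)=0.1588  i(L2)=0.9129  i(V1)=-1.522

2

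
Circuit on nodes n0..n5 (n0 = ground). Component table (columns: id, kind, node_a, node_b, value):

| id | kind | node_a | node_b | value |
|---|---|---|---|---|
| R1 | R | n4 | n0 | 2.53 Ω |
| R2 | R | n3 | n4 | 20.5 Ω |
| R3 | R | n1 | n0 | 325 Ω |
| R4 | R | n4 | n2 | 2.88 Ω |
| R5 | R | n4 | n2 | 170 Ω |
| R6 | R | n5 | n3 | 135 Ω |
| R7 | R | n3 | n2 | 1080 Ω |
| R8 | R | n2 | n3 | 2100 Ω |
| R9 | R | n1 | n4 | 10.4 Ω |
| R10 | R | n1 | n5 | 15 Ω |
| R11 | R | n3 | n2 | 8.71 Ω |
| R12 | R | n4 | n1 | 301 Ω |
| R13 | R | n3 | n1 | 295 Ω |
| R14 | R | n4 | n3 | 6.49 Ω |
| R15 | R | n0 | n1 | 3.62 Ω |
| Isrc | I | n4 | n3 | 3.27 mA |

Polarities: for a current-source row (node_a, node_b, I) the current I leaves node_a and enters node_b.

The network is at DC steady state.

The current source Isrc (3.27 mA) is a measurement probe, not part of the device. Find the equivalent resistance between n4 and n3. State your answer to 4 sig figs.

R_eq = 3.333 Ω

Apply KCL at each of the 5 non-ground nodes and solve the resulting linear system.
Node n1: branches {R3, R9, R10, R12, R13, R15} → V_1 = 0.0002351
Node n2: branches {R4, R5, R7, R8, R11} → V_2 = 0.002533
Node n3: branches {R2, R6, R7, R8, R11, R13, R14, Isrc} → V_3 = 0.01073
Node n4: branches {R1, R2, R4, R5, R9, R12, R14, Isrc} → V_4 = -0.0001661
Node n5: branches {R6, R10} → V_5 = 0.001285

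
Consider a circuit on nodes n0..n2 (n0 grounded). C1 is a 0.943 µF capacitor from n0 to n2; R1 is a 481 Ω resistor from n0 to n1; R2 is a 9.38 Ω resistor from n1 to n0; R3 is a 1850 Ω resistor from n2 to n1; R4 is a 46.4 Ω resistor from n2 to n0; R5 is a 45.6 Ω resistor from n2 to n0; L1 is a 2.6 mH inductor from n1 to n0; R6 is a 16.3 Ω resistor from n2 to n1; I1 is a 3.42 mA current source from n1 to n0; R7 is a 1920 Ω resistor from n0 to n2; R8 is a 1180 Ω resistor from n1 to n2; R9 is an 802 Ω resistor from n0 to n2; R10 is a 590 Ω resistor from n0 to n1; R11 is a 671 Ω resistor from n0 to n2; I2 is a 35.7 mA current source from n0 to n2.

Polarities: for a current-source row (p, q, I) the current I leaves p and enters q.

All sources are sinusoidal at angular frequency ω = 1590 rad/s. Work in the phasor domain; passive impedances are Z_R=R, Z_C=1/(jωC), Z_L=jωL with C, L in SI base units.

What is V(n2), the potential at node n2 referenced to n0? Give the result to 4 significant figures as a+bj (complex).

0.3443+0.02557j V

MNA unknowns: 2 node voltages V₁..V_2
C1: Y=0.000+0.001499j on G[0,2]
R1: Y=0.002079+0.000j on G[0,1]
R2: Y=0.1066+0.000j on G[1,0]
R3: Y=0.0005405+0.000j on G[2,1]
R4: Y=0.02155+0.000j on G[2,0]
R5: Y=0.02193+0.000j on G[2,0]
L1: Y=0.000-0.2419j on G[1,0]
R6: Y=0.06135+0.000j on G[2,1]
I1: z[1]−=0.00342, z[0]+=0.00342
R7: Y=0.0005208+0.000j on G[0,2]
R8: Y=0.0008475+0.000j on G[1,2]
R9: Y=0.001247+0.000j on G[0,2]
R10: Y=0.001695+0.000j on G[0,1]
R11: Y=0.001490+0.000j on G[0,2]
I2: z[0]−=0.0357, z[2]+=0.0357
solve → V1=0.03119+0.05284j, V2=0.3443+0.02557j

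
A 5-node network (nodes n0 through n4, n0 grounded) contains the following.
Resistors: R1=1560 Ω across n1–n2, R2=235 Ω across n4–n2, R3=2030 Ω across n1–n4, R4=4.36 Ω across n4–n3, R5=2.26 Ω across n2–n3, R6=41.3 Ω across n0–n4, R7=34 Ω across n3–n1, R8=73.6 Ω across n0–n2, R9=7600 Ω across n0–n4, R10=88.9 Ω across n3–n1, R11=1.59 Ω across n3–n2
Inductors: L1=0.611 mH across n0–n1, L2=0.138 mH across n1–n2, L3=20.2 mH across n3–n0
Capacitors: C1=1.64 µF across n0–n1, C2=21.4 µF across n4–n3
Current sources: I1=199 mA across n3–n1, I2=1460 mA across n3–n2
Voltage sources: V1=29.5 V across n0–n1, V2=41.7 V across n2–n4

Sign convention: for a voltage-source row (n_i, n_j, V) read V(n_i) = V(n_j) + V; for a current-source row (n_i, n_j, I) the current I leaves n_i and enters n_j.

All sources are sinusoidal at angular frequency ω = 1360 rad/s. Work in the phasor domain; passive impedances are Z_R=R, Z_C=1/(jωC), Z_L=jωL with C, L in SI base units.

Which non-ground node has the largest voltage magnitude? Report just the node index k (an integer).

Element admittances at ω=1360 rad/s:
  Y(R1) = 0.0006410+0.000j S between n1,n2
  Y(R2) = 0.004255+0.000j S between n4,n2
  Y(L1) = 0.000-1.203j S between n0,n1
  Y(L2) = 0.000-5.328j S between n1,n2
  Y(R3) = 0.0004926+0.000j S between n1,n4
  Y(L3) = 0.000-0.03640j S between n3,n0
  Y(R4) = 0.2294+0.000j S between n4,n3
  Y(R5) = 0.4425+0.000j S between n2,n3
  Y(C1) = 0.000+0.002230j S between n0,n1
  Y(R6) = 0.02421+0.000j S between n0,n4
  Y(R7) = 0.02941+0.000j S between n3,n1
  Y(C2) = 0.000+0.02910j S between n4,n3
  Y(R8) = 0.01359+0.000j S between n0,n2
  I1: injects 0.199 A into n1 (from n3)
  Y(R9) = 0.0001316+0.000j S between n0,n4
  Y(R10) = 0.01125+0.000j S between n3,n1
  Y(R11) = 0.6289+0.000j S between n3,n2
  I2: injects 1.46 A into n2 (from n3)
  V1: constraint V(n0)−V(n1) = 29.5
  V2: constraint V(n2)−V(n4) = 41.7
Assemble and solve the 6×6 MNA system:
  V(n1)=-29.50+0.000j  V(n2)=-29.25+0.4362j  V(n3)=-37.63-1.321j  V(n4)=-70.95+0.4362j
  i(V1)=-2.173+36.82j  i(V2)=-9.619-0.5560j

4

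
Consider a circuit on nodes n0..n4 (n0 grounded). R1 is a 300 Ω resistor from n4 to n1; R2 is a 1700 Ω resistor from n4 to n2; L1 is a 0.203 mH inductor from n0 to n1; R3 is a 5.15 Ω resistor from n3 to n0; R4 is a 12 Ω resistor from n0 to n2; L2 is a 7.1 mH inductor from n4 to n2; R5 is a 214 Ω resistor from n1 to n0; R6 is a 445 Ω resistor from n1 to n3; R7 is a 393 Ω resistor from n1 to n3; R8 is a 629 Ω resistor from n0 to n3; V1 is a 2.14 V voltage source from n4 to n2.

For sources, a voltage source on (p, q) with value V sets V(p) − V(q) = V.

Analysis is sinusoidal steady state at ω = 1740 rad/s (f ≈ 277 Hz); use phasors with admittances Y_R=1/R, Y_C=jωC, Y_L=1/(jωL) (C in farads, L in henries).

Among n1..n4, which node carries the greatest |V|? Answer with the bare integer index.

4

Apply KCL at each of the 4 non-ground nodes and solve the resulting linear system.
Node n1: branches {R1, L1, R5, R6, R7} → V_1 = 1.074e-05+0.002423j
Node n2: branches {R2, R4, L2, V1} → V_2 = -0.08231+9.318e-05j
Node n3: branches {R3, R6, R7, R8} → V_3 = 2.567e-07+5.788e-05j
Node n4: branches {R1, R2, L2, V1} → V_4 = 2.058+9.318e-05j
Source currents: i(V1)=-0.008118+0.1732j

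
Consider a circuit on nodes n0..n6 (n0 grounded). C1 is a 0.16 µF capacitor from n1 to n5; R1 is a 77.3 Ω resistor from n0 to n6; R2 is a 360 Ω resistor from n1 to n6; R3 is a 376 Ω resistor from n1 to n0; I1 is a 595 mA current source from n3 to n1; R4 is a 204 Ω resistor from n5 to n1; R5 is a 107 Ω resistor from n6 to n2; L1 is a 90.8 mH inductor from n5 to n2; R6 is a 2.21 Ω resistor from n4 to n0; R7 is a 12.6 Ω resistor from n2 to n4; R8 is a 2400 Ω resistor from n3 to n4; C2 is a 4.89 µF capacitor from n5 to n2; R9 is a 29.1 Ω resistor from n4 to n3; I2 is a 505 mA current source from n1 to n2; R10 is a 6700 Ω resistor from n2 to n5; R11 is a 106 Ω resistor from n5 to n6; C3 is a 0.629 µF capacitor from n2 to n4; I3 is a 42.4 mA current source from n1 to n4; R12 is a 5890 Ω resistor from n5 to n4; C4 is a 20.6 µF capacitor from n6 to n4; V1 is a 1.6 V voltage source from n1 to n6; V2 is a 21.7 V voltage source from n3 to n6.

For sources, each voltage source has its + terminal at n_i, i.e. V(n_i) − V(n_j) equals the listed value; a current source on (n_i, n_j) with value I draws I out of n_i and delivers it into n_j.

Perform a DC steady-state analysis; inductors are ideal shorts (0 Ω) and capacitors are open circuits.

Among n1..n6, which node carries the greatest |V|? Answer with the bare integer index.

Apply KCL at each of the 6 non-ground nodes and solve the resulting linear system.
Node n1: branches {C1, R2, R3, I1, R4, I2, I3, V1} → V_1 = -15.39
Node n2: branches {R5, L1, R7, C2, I2, R10, C3} → V_2 = 1.514
Node n3: branches {I1, R8, R9, V2} → V_3 = 4.709
Node n4: branches {R6, R7, R8, R9, C3, I3, R12, C4} → V_4 = 0.5762
Node n5: branches {C1, R4, L1, C2, R10, R11, R12} → V_5 = 1.514
Node n6: branches {R1, R2, R5, R11, C4, V1, V2} → V_6 = -16.99
Source currents: i(L1)=-0.2576, i(V1)=0.1670, i(V2)=-0.7387

6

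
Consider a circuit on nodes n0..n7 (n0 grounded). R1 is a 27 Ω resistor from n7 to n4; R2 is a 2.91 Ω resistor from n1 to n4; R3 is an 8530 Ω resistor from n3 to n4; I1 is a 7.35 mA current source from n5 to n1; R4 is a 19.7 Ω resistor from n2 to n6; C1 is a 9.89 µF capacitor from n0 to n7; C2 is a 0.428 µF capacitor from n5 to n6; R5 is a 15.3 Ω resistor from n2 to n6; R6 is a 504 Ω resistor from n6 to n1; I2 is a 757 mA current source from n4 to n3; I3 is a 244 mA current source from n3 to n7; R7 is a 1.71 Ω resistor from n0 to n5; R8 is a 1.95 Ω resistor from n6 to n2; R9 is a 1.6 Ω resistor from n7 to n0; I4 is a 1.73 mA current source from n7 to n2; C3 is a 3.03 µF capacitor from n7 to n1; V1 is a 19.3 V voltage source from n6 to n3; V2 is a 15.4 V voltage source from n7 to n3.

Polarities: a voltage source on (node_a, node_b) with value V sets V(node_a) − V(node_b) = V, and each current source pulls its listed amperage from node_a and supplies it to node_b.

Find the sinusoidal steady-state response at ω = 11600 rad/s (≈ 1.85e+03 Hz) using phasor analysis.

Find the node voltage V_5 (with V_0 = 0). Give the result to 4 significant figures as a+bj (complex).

Element admittances at ω=11600 rad/s:
  Y(R1) = 0.03704+0.000j S between n7,n4
  Y(R2) = 0.3436+0.000j S between n1,n4
  Y(R3) = 0.0001172+0.000j S between n3,n4
  I1: injects 0.00735 A into n1 (from n5)
  Y(R4) = 0.05076+0.000j S between n2,n6
  Y(C1) = 0.000+0.1147j S between n0,n7
  Y(C2) = 0.000+0.004965j S between n5,n6
  Y(R5) = 0.06536+0.000j S between n2,n6
  Y(R6) = 0.001984+0.000j S between n6,n1
  I2: injects 0.757 A into n3 (from n4)
  I3: injects 0.244 A into n7 (from n3)
  Y(R7) = 0.5848+0.000j S between n0,n5
  Y(R8) = 0.5128+0.000j S between n6,n2
  Y(R9) = 0.6250+0.000j S between n7,n0
  I4: injects 0.00173 A into n2 (from n7)
  Y(C3) = 0.000+0.03515j S between n7,n1
  V1: constraint V(n6)−V(n3) = 19.3
  V2: constraint V(n7)−V(n3) = 15.4
Assemble and solve the 9×9 MNA system:
  V(n1)=-9.521+9.396j  V(n2)=3.908-0.03210j  V(n3)=-15.39-0.03210j  V(n4)=-10.58+8.476j  V(n5)=-0.01201+0.03326j  V(n6)=3.905-0.03210j  V(n7)=0.005349-0.03210j
  i(V1)=-0.02523-0.0007424j  i(V2)=-0.4883-0.0002551j

-0.01201+0.03326j V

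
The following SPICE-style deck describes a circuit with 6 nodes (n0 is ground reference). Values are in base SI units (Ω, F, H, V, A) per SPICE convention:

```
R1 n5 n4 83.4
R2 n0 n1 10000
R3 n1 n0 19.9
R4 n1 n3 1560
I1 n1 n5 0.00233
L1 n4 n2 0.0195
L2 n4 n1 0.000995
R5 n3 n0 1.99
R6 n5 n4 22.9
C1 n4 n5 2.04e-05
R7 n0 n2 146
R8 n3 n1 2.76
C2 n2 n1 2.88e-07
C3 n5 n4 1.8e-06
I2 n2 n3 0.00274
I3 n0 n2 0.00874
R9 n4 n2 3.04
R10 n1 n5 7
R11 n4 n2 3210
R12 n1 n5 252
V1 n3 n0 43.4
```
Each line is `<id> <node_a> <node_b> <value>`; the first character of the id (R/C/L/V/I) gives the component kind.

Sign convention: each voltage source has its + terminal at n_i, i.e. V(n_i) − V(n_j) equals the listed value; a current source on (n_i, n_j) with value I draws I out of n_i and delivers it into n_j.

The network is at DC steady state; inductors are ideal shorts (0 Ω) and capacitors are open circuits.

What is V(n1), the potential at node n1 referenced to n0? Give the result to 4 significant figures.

Apply KCL at each of the 5 non-ground nodes and solve the resulting linear system.
Node n1: branches {R2, R3, R4, I1, L2, R8, C2, R10, R12} → V_1 = 37.51
Node n2: branches {L1, R7, C2, I2, I3, R9, R11} → V_2 = 37.51
Node n3: branches {R4, R5, R8, I2, V1} → V_3 = 43.40
Node n4: branches {R1, L1, L2, R6, C1, C3, R9, R11} → V_4 = 37.51
Node n5: branches {R1, I1, R6, C1, C3, R10, R12} → V_5 = 37.52
Source currents: i(L1)=0.2509, i(L2)=-0.2502, i(V1)=-23.95

37.51 V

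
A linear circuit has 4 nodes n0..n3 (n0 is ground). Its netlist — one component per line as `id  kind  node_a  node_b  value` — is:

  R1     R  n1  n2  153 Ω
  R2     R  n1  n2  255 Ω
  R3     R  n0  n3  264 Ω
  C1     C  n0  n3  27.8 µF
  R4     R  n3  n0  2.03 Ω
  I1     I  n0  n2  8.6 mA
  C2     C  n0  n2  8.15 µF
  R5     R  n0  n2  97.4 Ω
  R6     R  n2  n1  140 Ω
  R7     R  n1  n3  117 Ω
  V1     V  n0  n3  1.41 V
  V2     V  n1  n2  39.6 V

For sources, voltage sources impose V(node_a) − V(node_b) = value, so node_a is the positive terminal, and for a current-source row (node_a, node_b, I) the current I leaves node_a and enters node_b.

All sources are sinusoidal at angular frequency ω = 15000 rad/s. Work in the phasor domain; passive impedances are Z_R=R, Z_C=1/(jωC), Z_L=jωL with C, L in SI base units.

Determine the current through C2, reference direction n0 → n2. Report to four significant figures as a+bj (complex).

0.3340+0.05140j A

MNA unknowns: 3 node voltages V₁..V_3 plus 2 source currents (V1, V2)
R1: Y=0.006536+0.000j on G[1,2]
R2: Y=0.003922+0.000j on G[1,2]
R3: Y=0.003788+0.000j on G[0,3]
C1: Y=0.000+0.4170j on G[0,3]
R4: Y=0.4926+0.000j on G[3,0]
I1: z[0]−=0.0086, z[2]+=0.0086
C2: Y=0.000+0.1222j on G[0,2]
R5: Y=0.01027+0.000j on G[0,2]
R6: Y=0.007143+0.000j on G[2,1]
R7: Y=0.008547+0.000j on G[1,3]
V1: row V0−V3=1.41, i_V1 at 0,3
V2: row V1−V2=39.6, i_V2 at 1,2
solve → V1=39.18+2.732j, V2=-0.4205+2.732j, V3=-1.410+0.000j
aux → i_V1=-1.047-0.6113j, i_V2=-1.044-0.02335j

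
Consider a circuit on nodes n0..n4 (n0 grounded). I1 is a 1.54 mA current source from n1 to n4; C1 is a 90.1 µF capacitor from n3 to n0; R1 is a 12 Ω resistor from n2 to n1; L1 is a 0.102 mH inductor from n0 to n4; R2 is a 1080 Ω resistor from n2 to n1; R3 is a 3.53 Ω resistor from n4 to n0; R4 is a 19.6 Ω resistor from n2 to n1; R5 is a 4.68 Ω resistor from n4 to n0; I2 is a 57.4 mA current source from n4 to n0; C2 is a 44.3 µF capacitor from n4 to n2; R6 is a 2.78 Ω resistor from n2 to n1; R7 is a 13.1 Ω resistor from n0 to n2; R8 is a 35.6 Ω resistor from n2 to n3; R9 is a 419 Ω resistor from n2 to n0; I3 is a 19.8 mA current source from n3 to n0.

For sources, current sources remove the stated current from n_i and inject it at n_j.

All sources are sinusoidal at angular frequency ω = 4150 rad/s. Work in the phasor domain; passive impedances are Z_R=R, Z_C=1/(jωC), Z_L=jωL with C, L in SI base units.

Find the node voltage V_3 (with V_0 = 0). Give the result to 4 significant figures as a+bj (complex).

-0.004651+0.05203j V

Apply KCL at each of the 4 non-ground nodes and solve the resulting linear system.
Node n1: branches {I1, R1, R2, R4, R6} → V_1 = 0.004583-0.009882j
Node n2: branches {R1, R2, R4, C2, R6, R7, R8, R9} → V_2 = 0.007694-0.009882j
Node n3: branches {C1, R8, I3} → V_3 = -0.004651+0.05203j
Node n4: branches {I1, L1, R3, R5, I2, C2} → V_4 = -0.005996-0.02344j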